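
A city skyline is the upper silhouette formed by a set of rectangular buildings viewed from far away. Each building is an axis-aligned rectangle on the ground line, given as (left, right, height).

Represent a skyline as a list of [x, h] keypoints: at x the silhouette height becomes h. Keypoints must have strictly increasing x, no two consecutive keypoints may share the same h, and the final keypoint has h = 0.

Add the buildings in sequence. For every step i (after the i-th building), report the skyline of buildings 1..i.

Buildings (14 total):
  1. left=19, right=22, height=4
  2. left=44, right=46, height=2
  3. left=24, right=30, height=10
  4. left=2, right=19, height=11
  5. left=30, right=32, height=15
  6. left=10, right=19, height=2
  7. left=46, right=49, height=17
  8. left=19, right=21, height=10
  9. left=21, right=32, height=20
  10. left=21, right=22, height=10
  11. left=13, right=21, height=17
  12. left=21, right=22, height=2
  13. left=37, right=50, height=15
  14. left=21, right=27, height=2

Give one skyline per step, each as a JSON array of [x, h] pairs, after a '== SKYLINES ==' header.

== SKYLINES ==
[[19,4],[22,0]]
[[19,4],[22,0],[44,2],[46,0]]
[[19,4],[22,0],[24,10],[30,0],[44,2],[46,0]]
[[2,11],[19,4],[22,0],[24,10],[30,0],[44,2],[46,0]]
[[2,11],[19,4],[22,0],[24,10],[30,15],[32,0],[44,2],[46,0]]
[[2,11],[19,4],[22,0],[24,10],[30,15],[32,0],[44,2],[46,0]]
[[2,11],[19,4],[22,0],[24,10],[30,15],[32,0],[44,2],[46,17],[49,0]]
[[2,11],[19,10],[21,4],[22,0],[24,10],[30,15],[32,0],[44,2],[46,17],[49,0]]
[[2,11],[19,10],[21,20],[32,0],[44,2],[46,17],[49,0]]
[[2,11],[19,10],[21,20],[32,0],[44,2],[46,17],[49,0]]
[[2,11],[13,17],[21,20],[32,0],[44,2],[46,17],[49,0]]
[[2,11],[13,17],[21,20],[32,0],[44,2],[46,17],[49,0]]
[[2,11],[13,17],[21,20],[32,0],[37,15],[46,17],[49,15],[50,0]]
[[2,11],[13,17],[21,20],[32,0],[37,15],[46,17],[49,15],[50,0]]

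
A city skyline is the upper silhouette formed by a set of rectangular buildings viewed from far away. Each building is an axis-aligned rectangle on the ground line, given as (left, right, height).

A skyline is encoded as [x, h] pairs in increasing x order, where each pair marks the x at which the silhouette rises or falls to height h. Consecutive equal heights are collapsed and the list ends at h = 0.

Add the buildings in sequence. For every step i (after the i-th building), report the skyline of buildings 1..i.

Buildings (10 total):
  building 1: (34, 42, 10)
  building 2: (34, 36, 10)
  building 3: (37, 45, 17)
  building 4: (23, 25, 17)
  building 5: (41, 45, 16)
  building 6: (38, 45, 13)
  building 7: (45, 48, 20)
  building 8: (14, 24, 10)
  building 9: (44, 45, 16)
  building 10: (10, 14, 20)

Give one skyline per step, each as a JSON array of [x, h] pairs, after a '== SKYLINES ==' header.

== SKYLINES ==
[[34,10],[42,0]]
[[34,10],[42,0]]
[[34,10],[37,17],[45,0]]
[[23,17],[25,0],[34,10],[37,17],[45,0]]
[[23,17],[25,0],[34,10],[37,17],[45,0]]
[[23,17],[25,0],[34,10],[37,17],[45,0]]
[[23,17],[25,0],[34,10],[37,17],[45,20],[48,0]]
[[14,10],[23,17],[25,0],[34,10],[37,17],[45,20],[48,0]]
[[14,10],[23,17],[25,0],[34,10],[37,17],[45,20],[48,0]]
[[10,20],[14,10],[23,17],[25,0],[34,10],[37,17],[45,20],[48,0]]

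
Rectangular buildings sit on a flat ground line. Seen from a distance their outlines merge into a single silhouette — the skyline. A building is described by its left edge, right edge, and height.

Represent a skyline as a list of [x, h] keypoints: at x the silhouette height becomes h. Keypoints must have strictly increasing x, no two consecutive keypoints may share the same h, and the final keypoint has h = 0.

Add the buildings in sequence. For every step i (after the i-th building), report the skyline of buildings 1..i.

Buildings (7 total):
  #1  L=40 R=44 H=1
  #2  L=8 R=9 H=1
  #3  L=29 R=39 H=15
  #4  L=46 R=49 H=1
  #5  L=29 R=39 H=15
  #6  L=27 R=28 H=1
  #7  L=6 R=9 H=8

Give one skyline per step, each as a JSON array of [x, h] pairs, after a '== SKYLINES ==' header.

== SKYLINES ==
[[40,1],[44,0]]
[[8,1],[9,0],[40,1],[44,0]]
[[8,1],[9,0],[29,15],[39,0],[40,1],[44,0]]
[[8,1],[9,0],[29,15],[39,0],[40,1],[44,0],[46,1],[49,0]]
[[8,1],[9,0],[29,15],[39,0],[40,1],[44,0],[46,1],[49,0]]
[[8,1],[9,0],[27,1],[28,0],[29,15],[39,0],[40,1],[44,0],[46,1],[49,0]]
[[6,8],[9,0],[27,1],[28,0],[29,15],[39,0],[40,1],[44,0],[46,1],[49,0]]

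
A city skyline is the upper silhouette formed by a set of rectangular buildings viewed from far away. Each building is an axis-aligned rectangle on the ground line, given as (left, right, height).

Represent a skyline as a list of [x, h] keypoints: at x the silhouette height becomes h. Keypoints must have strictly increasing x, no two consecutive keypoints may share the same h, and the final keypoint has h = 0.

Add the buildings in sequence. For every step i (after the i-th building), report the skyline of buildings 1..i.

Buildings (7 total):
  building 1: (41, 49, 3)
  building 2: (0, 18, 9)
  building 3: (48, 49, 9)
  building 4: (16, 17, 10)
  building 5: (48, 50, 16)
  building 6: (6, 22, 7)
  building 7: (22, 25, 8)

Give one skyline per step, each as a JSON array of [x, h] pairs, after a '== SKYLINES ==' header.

== SKYLINES ==
[[41,3],[49,0]]
[[0,9],[18,0],[41,3],[49,0]]
[[0,9],[18,0],[41,3],[48,9],[49,0]]
[[0,9],[16,10],[17,9],[18,0],[41,3],[48,9],[49,0]]
[[0,9],[16,10],[17,9],[18,0],[41,3],[48,16],[50,0]]
[[0,9],[16,10],[17,9],[18,7],[22,0],[41,3],[48,16],[50,0]]
[[0,9],[16,10],[17,9],[18,7],[22,8],[25,0],[41,3],[48,16],[50,0]]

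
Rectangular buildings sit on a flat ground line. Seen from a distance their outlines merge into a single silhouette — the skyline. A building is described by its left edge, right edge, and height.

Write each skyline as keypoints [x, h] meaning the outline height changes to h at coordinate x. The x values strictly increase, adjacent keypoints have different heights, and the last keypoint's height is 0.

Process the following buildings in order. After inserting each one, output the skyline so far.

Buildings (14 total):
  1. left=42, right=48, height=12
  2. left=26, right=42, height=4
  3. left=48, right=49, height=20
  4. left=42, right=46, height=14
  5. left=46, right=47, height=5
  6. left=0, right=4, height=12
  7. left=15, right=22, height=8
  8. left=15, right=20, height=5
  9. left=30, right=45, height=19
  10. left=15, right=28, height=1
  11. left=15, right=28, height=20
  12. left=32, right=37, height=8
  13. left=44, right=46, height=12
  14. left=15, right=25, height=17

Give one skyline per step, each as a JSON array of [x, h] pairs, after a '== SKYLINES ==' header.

== SKYLINES ==
[[42,12],[48,0]]
[[26,4],[42,12],[48,0]]
[[26,4],[42,12],[48,20],[49,0]]
[[26,4],[42,14],[46,12],[48,20],[49,0]]
[[26,4],[42,14],[46,12],[48,20],[49,0]]
[[0,12],[4,0],[26,4],[42,14],[46,12],[48,20],[49,0]]
[[0,12],[4,0],[15,8],[22,0],[26,4],[42,14],[46,12],[48,20],[49,0]]
[[0,12],[4,0],[15,8],[22,0],[26,4],[42,14],[46,12],[48,20],[49,0]]
[[0,12],[4,0],[15,8],[22,0],[26,4],[30,19],[45,14],[46,12],[48,20],[49,0]]
[[0,12],[4,0],[15,8],[22,1],[26,4],[30,19],[45,14],[46,12],[48,20],[49,0]]
[[0,12],[4,0],[15,20],[28,4],[30,19],[45,14],[46,12],[48,20],[49,0]]
[[0,12],[4,0],[15,20],[28,4],[30,19],[45,14],[46,12],[48,20],[49,0]]
[[0,12],[4,0],[15,20],[28,4],[30,19],[45,14],[46,12],[48,20],[49,0]]
[[0,12],[4,0],[15,20],[28,4],[30,19],[45,14],[46,12],[48,20],[49,0]]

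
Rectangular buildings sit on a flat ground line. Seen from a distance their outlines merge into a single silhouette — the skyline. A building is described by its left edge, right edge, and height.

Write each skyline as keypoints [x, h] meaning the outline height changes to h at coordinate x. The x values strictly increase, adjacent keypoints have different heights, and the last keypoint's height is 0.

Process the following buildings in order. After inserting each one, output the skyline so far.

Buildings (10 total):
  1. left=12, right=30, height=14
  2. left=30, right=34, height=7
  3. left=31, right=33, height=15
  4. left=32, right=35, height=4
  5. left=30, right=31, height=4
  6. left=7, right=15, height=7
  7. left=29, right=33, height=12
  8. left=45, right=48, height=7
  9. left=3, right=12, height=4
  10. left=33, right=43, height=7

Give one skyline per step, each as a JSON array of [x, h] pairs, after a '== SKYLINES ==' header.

== SKYLINES ==
[[12,14],[30,0]]
[[12,14],[30,7],[34,0]]
[[12,14],[30,7],[31,15],[33,7],[34,0]]
[[12,14],[30,7],[31,15],[33,7],[34,4],[35,0]]
[[12,14],[30,7],[31,15],[33,7],[34,4],[35,0]]
[[7,7],[12,14],[30,7],[31,15],[33,7],[34,4],[35,0]]
[[7,7],[12,14],[30,12],[31,15],[33,7],[34,4],[35,0]]
[[7,7],[12,14],[30,12],[31,15],[33,7],[34,4],[35,0],[45,7],[48,0]]
[[3,4],[7,7],[12,14],[30,12],[31,15],[33,7],[34,4],[35,0],[45,7],[48,0]]
[[3,4],[7,7],[12,14],[30,12],[31,15],[33,7],[43,0],[45,7],[48,0]]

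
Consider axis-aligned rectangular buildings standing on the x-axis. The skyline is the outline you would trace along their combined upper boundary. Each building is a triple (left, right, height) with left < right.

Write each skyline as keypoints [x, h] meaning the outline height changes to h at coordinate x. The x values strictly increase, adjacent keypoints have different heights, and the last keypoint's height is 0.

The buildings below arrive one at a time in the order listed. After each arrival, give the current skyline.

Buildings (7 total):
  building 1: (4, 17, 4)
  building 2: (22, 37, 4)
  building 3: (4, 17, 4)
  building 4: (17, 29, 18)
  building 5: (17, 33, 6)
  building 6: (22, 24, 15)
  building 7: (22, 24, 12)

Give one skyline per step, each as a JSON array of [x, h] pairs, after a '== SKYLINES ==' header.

== SKYLINES ==
[[4,4],[17,0]]
[[4,4],[17,0],[22,4],[37,0]]
[[4,4],[17,0],[22,4],[37,0]]
[[4,4],[17,18],[29,4],[37,0]]
[[4,4],[17,18],[29,6],[33,4],[37,0]]
[[4,4],[17,18],[29,6],[33,4],[37,0]]
[[4,4],[17,18],[29,6],[33,4],[37,0]]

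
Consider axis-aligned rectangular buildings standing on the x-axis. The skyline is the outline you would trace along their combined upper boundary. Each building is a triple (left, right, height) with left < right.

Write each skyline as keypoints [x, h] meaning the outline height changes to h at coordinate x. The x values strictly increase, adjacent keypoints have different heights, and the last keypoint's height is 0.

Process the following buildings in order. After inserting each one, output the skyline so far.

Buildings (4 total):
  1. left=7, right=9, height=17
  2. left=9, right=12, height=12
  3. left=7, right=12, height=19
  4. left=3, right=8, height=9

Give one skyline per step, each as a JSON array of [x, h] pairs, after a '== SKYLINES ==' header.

== SKYLINES ==
[[7,17],[9,0]]
[[7,17],[9,12],[12,0]]
[[7,19],[12,0]]
[[3,9],[7,19],[12,0]]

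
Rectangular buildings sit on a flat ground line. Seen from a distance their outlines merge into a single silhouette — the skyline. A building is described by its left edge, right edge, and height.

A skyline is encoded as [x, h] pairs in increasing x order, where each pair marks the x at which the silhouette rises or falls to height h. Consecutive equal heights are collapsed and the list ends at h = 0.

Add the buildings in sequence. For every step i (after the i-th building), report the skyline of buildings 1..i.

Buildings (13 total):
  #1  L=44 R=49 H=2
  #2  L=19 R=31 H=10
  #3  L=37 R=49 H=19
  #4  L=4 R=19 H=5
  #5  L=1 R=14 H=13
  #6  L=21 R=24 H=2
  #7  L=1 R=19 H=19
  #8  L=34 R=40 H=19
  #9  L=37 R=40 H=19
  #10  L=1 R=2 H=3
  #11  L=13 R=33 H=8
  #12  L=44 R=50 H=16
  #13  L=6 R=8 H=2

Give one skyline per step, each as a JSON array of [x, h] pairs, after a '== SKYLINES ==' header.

== SKYLINES ==
[[44,2],[49,0]]
[[19,10],[31,0],[44,2],[49,0]]
[[19,10],[31,0],[37,19],[49,0]]
[[4,5],[19,10],[31,0],[37,19],[49,0]]
[[1,13],[14,5],[19,10],[31,0],[37,19],[49,0]]
[[1,13],[14,5],[19,10],[31,0],[37,19],[49,0]]
[[1,19],[19,10],[31,0],[37,19],[49,0]]
[[1,19],[19,10],[31,0],[34,19],[49,0]]
[[1,19],[19,10],[31,0],[34,19],[49,0]]
[[1,19],[19,10],[31,0],[34,19],[49,0]]
[[1,19],[19,10],[31,8],[33,0],[34,19],[49,0]]
[[1,19],[19,10],[31,8],[33,0],[34,19],[49,16],[50,0]]
[[1,19],[19,10],[31,8],[33,0],[34,19],[49,16],[50,0]]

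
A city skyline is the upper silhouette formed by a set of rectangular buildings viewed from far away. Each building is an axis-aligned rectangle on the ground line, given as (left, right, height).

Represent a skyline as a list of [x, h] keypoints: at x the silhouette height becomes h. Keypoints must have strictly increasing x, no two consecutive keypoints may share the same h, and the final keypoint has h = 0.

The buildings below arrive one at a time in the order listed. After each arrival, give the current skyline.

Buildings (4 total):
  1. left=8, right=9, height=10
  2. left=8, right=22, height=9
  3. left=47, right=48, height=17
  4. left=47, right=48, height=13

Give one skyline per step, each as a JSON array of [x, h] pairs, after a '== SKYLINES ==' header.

== SKYLINES ==
[[8,10],[9,0]]
[[8,10],[9,9],[22,0]]
[[8,10],[9,9],[22,0],[47,17],[48,0]]
[[8,10],[9,9],[22,0],[47,17],[48,0]]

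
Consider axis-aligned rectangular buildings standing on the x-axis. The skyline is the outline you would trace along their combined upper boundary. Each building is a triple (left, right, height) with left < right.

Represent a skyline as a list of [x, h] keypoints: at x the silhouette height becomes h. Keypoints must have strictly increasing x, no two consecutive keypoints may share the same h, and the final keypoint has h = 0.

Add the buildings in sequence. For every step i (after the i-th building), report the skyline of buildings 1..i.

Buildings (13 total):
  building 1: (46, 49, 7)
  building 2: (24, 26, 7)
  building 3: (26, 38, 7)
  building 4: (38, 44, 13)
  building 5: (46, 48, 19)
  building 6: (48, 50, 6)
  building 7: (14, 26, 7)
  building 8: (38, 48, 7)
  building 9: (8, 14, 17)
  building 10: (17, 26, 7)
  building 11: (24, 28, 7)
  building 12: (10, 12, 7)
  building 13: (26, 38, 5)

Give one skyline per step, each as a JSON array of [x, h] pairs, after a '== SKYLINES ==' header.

== SKYLINES ==
[[46,7],[49,0]]
[[24,7],[26,0],[46,7],[49,0]]
[[24,7],[38,0],[46,7],[49,0]]
[[24,7],[38,13],[44,0],[46,7],[49,0]]
[[24,7],[38,13],[44,0],[46,19],[48,7],[49,0]]
[[24,7],[38,13],[44,0],[46,19],[48,7],[49,6],[50,0]]
[[14,7],[38,13],[44,0],[46,19],[48,7],[49,6],[50,0]]
[[14,7],[38,13],[44,7],[46,19],[48,7],[49,6],[50,0]]
[[8,17],[14,7],[38,13],[44,7],[46,19],[48,7],[49,6],[50,0]]
[[8,17],[14,7],[38,13],[44,7],[46,19],[48,7],[49,6],[50,0]]
[[8,17],[14,7],[38,13],[44,7],[46,19],[48,7],[49,6],[50,0]]
[[8,17],[14,7],[38,13],[44,7],[46,19],[48,7],[49,6],[50,0]]
[[8,17],[14,7],[38,13],[44,7],[46,19],[48,7],[49,6],[50,0]]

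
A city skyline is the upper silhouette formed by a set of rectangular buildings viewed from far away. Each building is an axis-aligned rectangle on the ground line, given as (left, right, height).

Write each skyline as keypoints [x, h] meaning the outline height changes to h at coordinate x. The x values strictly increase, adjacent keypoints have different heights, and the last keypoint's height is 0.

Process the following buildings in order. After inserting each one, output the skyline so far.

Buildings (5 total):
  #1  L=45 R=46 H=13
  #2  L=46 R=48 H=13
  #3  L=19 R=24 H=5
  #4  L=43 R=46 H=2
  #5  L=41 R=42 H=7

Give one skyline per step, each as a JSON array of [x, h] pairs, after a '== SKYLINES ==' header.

== SKYLINES ==
[[45,13],[46,0]]
[[45,13],[48,0]]
[[19,5],[24,0],[45,13],[48,0]]
[[19,5],[24,0],[43,2],[45,13],[48,0]]
[[19,5],[24,0],[41,7],[42,0],[43,2],[45,13],[48,0]]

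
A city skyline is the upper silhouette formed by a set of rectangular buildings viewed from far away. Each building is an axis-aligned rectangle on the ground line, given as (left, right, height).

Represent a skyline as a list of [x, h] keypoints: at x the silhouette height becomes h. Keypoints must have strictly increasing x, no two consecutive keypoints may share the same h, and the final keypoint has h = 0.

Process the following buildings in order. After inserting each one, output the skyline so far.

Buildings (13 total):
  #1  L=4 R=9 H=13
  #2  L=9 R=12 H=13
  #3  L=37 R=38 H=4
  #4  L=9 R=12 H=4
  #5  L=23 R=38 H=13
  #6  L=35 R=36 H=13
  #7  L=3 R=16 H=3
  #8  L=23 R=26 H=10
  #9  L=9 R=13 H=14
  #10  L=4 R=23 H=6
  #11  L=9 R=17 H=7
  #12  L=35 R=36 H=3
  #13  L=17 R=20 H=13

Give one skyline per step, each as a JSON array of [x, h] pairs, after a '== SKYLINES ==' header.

== SKYLINES ==
[[4,13],[9,0]]
[[4,13],[12,0]]
[[4,13],[12,0],[37,4],[38,0]]
[[4,13],[12,0],[37,4],[38,0]]
[[4,13],[12,0],[23,13],[38,0]]
[[4,13],[12,0],[23,13],[38,0]]
[[3,3],[4,13],[12,3],[16,0],[23,13],[38,0]]
[[3,3],[4,13],[12,3],[16,0],[23,13],[38,0]]
[[3,3],[4,13],[9,14],[13,3],[16,0],[23,13],[38,0]]
[[3,3],[4,13],[9,14],[13,6],[23,13],[38,0]]
[[3,3],[4,13],[9,14],[13,7],[17,6],[23,13],[38,0]]
[[3,3],[4,13],[9,14],[13,7],[17,6],[23,13],[38,0]]
[[3,3],[4,13],[9,14],[13,7],[17,13],[20,6],[23,13],[38,0]]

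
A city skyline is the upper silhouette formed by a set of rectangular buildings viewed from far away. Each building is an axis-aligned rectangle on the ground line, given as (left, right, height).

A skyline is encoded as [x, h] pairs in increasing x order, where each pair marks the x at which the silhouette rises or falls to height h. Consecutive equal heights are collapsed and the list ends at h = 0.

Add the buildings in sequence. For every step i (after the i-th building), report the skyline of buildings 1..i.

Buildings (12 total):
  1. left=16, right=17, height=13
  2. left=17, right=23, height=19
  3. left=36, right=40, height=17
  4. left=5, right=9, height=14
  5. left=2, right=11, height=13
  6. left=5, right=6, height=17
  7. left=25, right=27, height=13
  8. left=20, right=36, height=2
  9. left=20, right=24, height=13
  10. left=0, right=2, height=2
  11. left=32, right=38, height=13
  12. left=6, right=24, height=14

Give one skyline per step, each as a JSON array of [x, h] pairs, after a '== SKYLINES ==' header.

== SKYLINES ==
[[16,13],[17,0]]
[[16,13],[17,19],[23,0]]
[[16,13],[17,19],[23,0],[36,17],[40,0]]
[[5,14],[9,0],[16,13],[17,19],[23,0],[36,17],[40,0]]
[[2,13],[5,14],[9,13],[11,0],[16,13],[17,19],[23,0],[36,17],[40,0]]
[[2,13],[5,17],[6,14],[9,13],[11,0],[16,13],[17,19],[23,0],[36,17],[40,0]]
[[2,13],[5,17],[6,14],[9,13],[11,0],[16,13],[17,19],[23,0],[25,13],[27,0],[36,17],[40,0]]
[[2,13],[5,17],[6,14],[9,13],[11,0],[16,13],[17,19],[23,2],[25,13],[27,2],[36,17],[40,0]]
[[2,13],[5,17],[6,14],[9,13],[11,0],[16,13],[17,19],[23,13],[24,2],[25,13],[27,2],[36,17],[40,0]]
[[0,2],[2,13],[5,17],[6,14],[9,13],[11,0],[16,13],[17,19],[23,13],[24,2],[25,13],[27,2],[36,17],[40,0]]
[[0,2],[2,13],[5,17],[6,14],[9,13],[11,0],[16,13],[17,19],[23,13],[24,2],[25,13],[27,2],[32,13],[36,17],[40,0]]
[[0,2],[2,13],[5,17],[6,14],[17,19],[23,14],[24,2],[25,13],[27,2],[32,13],[36,17],[40,0]]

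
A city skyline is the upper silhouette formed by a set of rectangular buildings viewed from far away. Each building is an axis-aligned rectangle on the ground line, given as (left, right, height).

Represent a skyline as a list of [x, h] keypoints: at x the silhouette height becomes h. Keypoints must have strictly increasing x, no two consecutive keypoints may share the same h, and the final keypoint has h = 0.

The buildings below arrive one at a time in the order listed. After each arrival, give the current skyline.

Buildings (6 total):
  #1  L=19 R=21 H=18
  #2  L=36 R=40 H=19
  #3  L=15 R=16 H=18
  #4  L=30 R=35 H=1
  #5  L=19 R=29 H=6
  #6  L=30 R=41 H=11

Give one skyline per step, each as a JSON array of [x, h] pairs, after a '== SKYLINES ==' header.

== SKYLINES ==
[[19,18],[21,0]]
[[19,18],[21,0],[36,19],[40,0]]
[[15,18],[16,0],[19,18],[21,0],[36,19],[40,0]]
[[15,18],[16,0],[19,18],[21,0],[30,1],[35,0],[36,19],[40,0]]
[[15,18],[16,0],[19,18],[21,6],[29,0],[30,1],[35,0],[36,19],[40,0]]
[[15,18],[16,0],[19,18],[21,6],[29,0],[30,11],[36,19],[40,11],[41,0]]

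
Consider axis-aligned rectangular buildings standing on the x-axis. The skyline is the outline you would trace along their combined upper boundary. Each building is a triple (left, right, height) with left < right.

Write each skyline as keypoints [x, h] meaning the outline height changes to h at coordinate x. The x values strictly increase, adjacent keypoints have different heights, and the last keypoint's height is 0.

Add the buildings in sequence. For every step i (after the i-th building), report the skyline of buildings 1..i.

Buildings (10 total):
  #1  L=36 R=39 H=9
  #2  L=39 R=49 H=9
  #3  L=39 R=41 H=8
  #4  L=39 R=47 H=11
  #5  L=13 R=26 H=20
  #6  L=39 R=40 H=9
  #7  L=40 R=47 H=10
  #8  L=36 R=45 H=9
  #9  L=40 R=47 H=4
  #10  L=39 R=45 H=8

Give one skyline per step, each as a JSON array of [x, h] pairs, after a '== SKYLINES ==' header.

== SKYLINES ==
[[36,9],[39,0]]
[[36,9],[49,0]]
[[36,9],[49,0]]
[[36,9],[39,11],[47,9],[49,0]]
[[13,20],[26,0],[36,9],[39,11],[47,9],[49,0]]
[[13,20],[26,0],[36,9],[39,11],[47,9],[49,0]]
[[13,20],[26,0],[36,9],[39,11],[47,9],[49,0]]
[[13,20],[26,0],[36,9],[39,11],[47,9],[49,0]]
[[13,20],[26,0],[36,9],[39,11],[47,9],[49,0]]
[[13,20],[26,0],[36,9],[39,11],[47,9],[49,0]]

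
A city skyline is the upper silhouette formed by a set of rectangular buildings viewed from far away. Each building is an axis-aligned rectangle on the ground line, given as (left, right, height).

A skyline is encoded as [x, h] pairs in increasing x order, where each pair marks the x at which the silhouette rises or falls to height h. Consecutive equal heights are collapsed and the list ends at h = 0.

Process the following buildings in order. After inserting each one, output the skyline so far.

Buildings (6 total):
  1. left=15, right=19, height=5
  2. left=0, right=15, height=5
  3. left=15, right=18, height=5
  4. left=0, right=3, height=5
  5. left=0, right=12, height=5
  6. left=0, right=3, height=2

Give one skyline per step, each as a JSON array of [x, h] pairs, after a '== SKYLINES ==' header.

== SKYLINES ==
[[15,5],[19,0]]
[[0,5],[19,0]]
[[0,5],[19,0]]
[[0,5],[19,0]]
[[0,5],[19,0]]
[[0,5],[19,0]]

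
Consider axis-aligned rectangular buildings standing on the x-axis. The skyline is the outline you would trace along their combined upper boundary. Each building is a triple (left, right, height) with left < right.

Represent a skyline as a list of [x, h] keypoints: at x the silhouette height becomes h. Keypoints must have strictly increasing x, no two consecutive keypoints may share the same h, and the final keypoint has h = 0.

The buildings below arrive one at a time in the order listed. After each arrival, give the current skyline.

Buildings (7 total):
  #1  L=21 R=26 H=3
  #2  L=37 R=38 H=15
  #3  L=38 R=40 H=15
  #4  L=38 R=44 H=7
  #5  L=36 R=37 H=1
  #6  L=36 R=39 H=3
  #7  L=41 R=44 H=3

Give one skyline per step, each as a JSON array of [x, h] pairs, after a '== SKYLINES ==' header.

== SKYLINES ==
[[21,3],[26,0]]
[[21,3],[26,0],[37,15],[38,0]]
[[21,3],[26,0],[37,15],[40,0]]
[[21,3],[26,0],[37,15],[40,7],[44,0]]
[[21,3],[26,0],[36,1],[37,15],[40,7],[44,0]]
[[21,3],[26,0],[36,3],[37,15],[40,7],[44,0]]
[[21,3],[26,0],[36,3],[37,15],[40,7],[44,0]]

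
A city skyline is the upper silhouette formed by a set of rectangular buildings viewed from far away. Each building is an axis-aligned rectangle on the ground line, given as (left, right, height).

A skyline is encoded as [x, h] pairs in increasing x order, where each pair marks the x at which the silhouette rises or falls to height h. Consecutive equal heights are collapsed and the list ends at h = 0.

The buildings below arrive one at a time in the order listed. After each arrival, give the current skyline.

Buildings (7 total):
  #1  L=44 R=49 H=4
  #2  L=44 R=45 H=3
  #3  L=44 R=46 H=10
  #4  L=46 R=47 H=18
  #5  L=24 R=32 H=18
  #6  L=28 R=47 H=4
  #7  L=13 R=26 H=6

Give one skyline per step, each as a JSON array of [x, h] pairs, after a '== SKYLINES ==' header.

== SKYLINES ==
[[44,4],[49,0]]
[[44,4],[49,0]]
[[44,10],[46,4],[49,0]]
[[44,10],[46,18],[47,4],[49,0]]
[[24,18],[32,0],[44,10],[46,18],[47,4],[49,0]]
[[24,18],[32,4],[44,10],[46,18],[47,4],[49,0]]
[[13,6],[24,18],[32,4],[44,10],[46,18],[47,4],[49,0]]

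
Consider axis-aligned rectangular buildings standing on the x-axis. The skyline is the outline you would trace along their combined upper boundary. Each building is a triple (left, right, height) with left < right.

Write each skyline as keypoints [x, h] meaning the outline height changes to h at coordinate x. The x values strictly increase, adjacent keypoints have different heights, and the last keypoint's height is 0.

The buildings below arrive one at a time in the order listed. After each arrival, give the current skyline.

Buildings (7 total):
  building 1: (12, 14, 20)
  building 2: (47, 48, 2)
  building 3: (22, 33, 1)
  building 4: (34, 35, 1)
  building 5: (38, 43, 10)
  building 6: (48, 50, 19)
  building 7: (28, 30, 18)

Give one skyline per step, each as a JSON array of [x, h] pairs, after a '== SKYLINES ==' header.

== SKYLINES ==
[[12,20],[14,0]]
[[12,20],[14,0],[47,2],[48,0]]
[[12,20],[14,0],[22,1],[33,0],[47,2],[48,0]]
[[12,20],[14,0],[22,1],[33,0],[34,1],[35,0],[47,2],[48,0]]
[[12,20],[14,0],[22,1],[33,0],[34,1],[35,0],[38,10],[43,0],[47,2],[48,0]]
[[12,20],[14,0],[22,1],[33,0],[34,1],[35,0],[38,10],[43,0],[47,2],[48,19],[50,0]]
[[12,20],[14,0],[22,1],[28,18],[30,1],[33,0],[34,1],[35,0],[38,10],[43,0],[47,2],[48,19],[50,0]]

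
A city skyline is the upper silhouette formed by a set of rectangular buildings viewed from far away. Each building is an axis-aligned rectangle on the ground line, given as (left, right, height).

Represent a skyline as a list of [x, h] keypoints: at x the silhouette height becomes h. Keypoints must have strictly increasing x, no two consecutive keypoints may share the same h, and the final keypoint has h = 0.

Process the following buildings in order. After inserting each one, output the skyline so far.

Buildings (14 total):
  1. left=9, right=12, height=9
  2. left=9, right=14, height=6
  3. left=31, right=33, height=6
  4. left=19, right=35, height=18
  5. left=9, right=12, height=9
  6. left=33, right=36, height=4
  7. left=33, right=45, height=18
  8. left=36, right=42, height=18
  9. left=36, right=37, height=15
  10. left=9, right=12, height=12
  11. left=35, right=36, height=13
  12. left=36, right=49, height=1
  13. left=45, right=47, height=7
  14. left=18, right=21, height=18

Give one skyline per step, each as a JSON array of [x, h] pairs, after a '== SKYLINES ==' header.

== SKYLINES ==
[[9,9],[12,0]]
[[9,9],[12,6],[14,0]]
[[9,9],[12,6],[14,0],[31,6],[33,0]]
[[9,9],[12,6],[14,0],[19,18],[35,0]]
[[9,9],[12,6],[14,0],[19,18],[35,0]]
[[9,9],[12,6],[14,0],[19,18],[35,4],[36,0]]
[[9,9],[12,6],[14,0],[19,18],[45,0]]
[[9,9],[12,6],[14,0],[19,18],[45,0]]
[[9,9],[12,6],[14,0],[19,18],[45,0]]
[[9,12],[12,6],[14,0],[19,18],[45,0]]
[[9,12],[12,6],[14,0],[19,18],[45,0]]
[[9,12],[12,6],[14,0],[19,18],[45,1],[49,0]]
[[9,12],[12,6],[14,0],[19,18],[45,7],[47,1],[49,0]]
[[9,12],[12,6],[14,0],[18,18],[45,7],[47,1],[49,0]]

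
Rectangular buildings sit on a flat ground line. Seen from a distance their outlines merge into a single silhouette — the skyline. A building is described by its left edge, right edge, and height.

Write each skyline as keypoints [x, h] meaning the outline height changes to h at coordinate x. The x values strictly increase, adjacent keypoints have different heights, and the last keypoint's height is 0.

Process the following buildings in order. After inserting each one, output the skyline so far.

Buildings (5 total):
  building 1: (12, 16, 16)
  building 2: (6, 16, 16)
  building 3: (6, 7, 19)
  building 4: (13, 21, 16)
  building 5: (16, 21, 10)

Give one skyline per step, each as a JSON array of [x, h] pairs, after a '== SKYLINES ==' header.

== SKYLINES ==
[[12,16],[16,0]]
[[6,16],[16,0]]
[[6,19],[7,16],[16,0]]
[[6,19],[7,16],[21,0]]
[[6,19],[7,16],[21,0]]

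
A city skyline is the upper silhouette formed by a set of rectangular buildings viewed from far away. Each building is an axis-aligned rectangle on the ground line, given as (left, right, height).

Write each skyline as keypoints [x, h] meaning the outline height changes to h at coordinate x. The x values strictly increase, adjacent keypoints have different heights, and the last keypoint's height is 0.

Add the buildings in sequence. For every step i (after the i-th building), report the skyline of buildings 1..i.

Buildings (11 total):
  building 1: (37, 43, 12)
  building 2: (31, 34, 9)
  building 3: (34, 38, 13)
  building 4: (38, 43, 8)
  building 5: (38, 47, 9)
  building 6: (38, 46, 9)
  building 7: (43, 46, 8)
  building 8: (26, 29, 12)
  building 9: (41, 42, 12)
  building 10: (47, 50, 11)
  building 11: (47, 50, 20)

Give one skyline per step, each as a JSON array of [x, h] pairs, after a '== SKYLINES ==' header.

== SKYLINES ==
[[37,12],[43,0]]
[[31,9],[34,0],[37,12],[43,0]]
[[31,9],[34,13],[38,12],[43,0]]
[[31,9],[34,13],[38,12],[43,0]]
[[31,9],[34,13],[38,12],[43,9],[47,0]]
[[31,9],[34,13],[38,12],[43,9],[47,0]]
[[31,9],[34,13],[38,12],[43,9],[47,0]]
[[26,12],[29,0],[31,9],[34,13],[38,12],[43,9],[47,0]]
[[26,12],[29,0],[31,9],[34,13],[38,12],[43,9],[47,0]]
[[26,12],[29,0],[31,9],[34,13],[38,12],[43,9],[47,11],[50,0]]
[[26,12],[29,0],[31,9],[34,13],[38,12],[43,9],[47,20],[50,0]]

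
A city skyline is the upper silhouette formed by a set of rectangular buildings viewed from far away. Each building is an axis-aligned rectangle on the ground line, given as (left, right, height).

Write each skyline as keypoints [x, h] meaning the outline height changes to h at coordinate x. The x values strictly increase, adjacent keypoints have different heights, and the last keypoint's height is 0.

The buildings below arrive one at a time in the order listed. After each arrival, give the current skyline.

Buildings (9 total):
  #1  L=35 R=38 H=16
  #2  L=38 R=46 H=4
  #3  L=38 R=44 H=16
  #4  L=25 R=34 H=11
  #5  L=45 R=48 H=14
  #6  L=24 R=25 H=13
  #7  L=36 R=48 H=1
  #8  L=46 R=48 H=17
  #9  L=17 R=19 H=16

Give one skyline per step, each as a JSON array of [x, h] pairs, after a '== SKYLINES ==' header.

== SKYLINES ==
[[35,16],[38,0]]
[[35,16],[38,4],[46,0]]
[[35,16],[44,4],[46,0]]
[[25,11],[34,0],[35,16],[44,4],[46,0]]
[[25,11],[34,0],[35,16],[44,4],[45,14],[48,0]]
[[24,13],[25,11],[34,0],[35,16],[44,4],[45,14],[48,0]]
[[24,13],[25,11],[34,0],[35,16],[44,4],[45,14],[48,0]]
[[24,13],[25,11],[34,0],[35,16],[44,4],[45,14],[46,17],[48,0]]
[[17,16],[19,0],[24,13],[25,11],[34,0],[35,16],[44,4],[45,14],[46,17],[48,0]]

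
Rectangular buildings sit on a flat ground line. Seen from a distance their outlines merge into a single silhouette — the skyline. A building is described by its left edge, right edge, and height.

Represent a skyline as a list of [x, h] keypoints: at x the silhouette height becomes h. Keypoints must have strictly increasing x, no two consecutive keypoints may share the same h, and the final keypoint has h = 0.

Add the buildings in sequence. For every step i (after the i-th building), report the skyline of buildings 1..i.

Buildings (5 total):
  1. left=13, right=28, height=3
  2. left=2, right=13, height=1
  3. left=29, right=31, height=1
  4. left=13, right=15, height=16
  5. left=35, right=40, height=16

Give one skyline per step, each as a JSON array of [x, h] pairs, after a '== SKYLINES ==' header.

== SKYLINES ==
[[13,3],[28,0]]
[[2,1],[13,3],[28,0]]
[[2,1],[13,3],[28,0],[29,1],[31,0]]
[[2,1],[13,16],[15,3],[28,0],[29,1],[31,0]]
[[2,1],[13,16],[15,3],[28,0],[29,1],[31,0],[35,16],[40,0]]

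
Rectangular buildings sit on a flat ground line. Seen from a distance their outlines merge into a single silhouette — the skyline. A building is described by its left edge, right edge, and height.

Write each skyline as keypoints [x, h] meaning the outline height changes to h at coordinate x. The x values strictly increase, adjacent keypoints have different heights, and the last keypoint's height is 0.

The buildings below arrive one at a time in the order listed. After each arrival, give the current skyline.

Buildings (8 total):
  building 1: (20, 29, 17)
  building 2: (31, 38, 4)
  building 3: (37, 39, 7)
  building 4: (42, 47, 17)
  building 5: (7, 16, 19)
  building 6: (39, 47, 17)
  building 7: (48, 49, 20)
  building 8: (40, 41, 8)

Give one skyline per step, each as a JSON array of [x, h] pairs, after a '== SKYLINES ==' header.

== SKYLINES ==
[[20,17],[29,0]]
[[20,17],[29,0],[31,4],[38,0]]
[[20,17],[29,0],[31,4],[37,7],[39,0]]
[[20,17],[29,0],[31,4],[37,7],[39,0],[42,17],[47,0]]
[[7,19],[16,0],[20,17],[29,0],[31,4],[37,7],[39,0],[42,17],[47,0]]
[[7,19],[16,0],[20,17],[29,0],[31,4],[37,7],[39,17],[47,0]]
[[7,19],[16,0],[20,17],[29,0],[31,4],[37,7],[39,17],[47,0],[48,20],[49,0]]
[[7,19],[16,0],[20,17],[29,0],[31,4],[37,7],[39,17],[47,0],[48,20],[49,0]]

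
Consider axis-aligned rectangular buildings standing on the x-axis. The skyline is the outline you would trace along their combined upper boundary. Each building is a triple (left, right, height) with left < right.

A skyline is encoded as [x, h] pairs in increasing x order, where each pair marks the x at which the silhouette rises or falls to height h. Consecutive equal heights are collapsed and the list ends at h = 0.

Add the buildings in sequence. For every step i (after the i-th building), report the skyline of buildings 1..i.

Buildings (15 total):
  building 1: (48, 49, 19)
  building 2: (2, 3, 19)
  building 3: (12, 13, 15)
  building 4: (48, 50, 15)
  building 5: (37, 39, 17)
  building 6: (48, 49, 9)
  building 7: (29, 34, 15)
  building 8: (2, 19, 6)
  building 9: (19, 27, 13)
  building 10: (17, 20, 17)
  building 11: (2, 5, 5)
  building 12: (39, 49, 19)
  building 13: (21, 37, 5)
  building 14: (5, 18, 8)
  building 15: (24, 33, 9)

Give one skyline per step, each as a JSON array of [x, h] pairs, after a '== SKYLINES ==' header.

== SKYLINES ==
[[48,19],[49,0]]
[[2,19],[3,0],[48,19],[49,0]]
[[2,19],[3,0],[12,15],[13,0],[48,19],[49,0]]
[[2,19],[3,0],[12,15],[13,0],[48,19],[49,15],[50,0]]
[[2,19],[3,0],[12,15],[13,0],[37,17],[39,0],[48,19],[49,15],[50,0]]
[[2,19],[3,0],[12,15],[13,0],[37,17],[39,0],[48,19],[49,15],[50,0]]
[[2,19],[3,0],[12,15],[13,0],[29,15],[34,0],[37,17],[39,0],[48,19],[49,15],[50,0]]
[[2,19],[3,6],[12,15],[13,6],[19,0],[29,15],[34,0],[37,17],[39,0],[48,19],[49,15],[50,0]]
[[2,19],[3,6],[12,15],[13,6],[19,13],[27,0],[29,15],[34,0],[37,17],[39,0],[48,19],[49,15],[50,0]]
[[2,19],[3,6],[12,15],[13,6],[17,17],[20,13],[27,0],[29,15],[34,0],[37,17],[39,0],[48,19],[49,15],[50,0]]
[[2,19],[3,6],[12,15],[13,6],[17,17],[20,13],[27,0],[29,15],[34,0],[37,17],[39,0],[48,19],[49,15],[50,0]]
[[2,19],[3,6],[12,15],[13,6],[17,17],[20,13],[27,0],[29,15],[34,0],[37,17],[39,19],[49,15],[50,0]]
[[2,19],[3,6],[12,15],[13,6],[17,17],[20,13],[27,5],[29,15],[34,5],[37,17],[39,19],[49,15],[50,0]]
[[2,19],[3,6],[5,8],[12,15],[13,8],[17,17],[20,13],[27,5],[29,15],[34,5],[37,17],[39,19],[49,15],[50,0]]
[[2,19],[3,6],[5,8],[12,15],[13,8],[17,17],[20,13],[27,9],[29,15],[34,5],[37,17],[39,19],[49,15],[50,0]]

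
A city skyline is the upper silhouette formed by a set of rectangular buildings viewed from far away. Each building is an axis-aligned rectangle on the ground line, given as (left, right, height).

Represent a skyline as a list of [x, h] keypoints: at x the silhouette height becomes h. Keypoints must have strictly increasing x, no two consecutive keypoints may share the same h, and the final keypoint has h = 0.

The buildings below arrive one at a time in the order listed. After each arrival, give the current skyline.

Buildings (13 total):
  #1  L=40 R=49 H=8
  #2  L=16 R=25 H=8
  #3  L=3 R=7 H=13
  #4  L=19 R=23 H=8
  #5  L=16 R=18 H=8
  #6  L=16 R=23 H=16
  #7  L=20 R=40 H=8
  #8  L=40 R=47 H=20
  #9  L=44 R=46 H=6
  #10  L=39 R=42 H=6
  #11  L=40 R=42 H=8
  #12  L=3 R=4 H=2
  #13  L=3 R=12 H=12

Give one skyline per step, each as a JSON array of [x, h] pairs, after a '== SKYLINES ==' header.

== SKYLINES ==
[[40,8],[49,0]]
[[16,8],[25,0],[40,8],[49,0]]
[[3,13],[7,0],[16,8],[25,0],[40,8],[49,0]]
[[3,13],[7,0],[16,8],[25,0],[40,8],[49,0]]
[[3,13],[7,0],[16,8],[25,0],[40,8],[49,0]]
[[3,13],[7,0],[16,16],[23,8],[25,0],[40,8],[49,0]]
[[3,13],[7,0],[16,16],[23,8],[49,0]]
[[3,13],[7,0],[16,16],[23,8],[40,20],[47,8],[49,0]]
[[3,13],[7,0],[16,16],[23,8],[40,20],[47,8],[49,0]]
[[3,13],[7,0],[16,16],[23,8],[40,20],[47,8],[49,0]]
[[3,13],[7,0],[16,16],[23,8],[40,20],[47,8],[49,0]]
[[3,13],[7,0],[16,16],[23,8],[40,20],[47,8],[49,0]]
[[3,13],[7,12],[12,0],[16,16],[23,8],[40,20],[47,8],[49,0]]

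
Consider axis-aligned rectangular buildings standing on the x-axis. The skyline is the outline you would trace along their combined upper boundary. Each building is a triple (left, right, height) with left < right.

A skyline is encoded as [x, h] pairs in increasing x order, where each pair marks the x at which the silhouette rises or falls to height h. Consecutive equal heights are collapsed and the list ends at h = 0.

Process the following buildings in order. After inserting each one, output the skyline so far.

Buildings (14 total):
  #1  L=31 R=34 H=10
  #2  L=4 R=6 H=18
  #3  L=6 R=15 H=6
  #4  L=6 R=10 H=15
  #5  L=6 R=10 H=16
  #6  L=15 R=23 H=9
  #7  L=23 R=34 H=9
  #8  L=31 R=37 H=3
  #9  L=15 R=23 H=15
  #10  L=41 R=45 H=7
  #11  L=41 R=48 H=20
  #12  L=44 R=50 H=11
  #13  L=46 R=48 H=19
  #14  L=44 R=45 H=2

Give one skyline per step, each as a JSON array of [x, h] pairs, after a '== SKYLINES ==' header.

== SKYLINES ==
[[31,10],[34,0]]
[[4,18],[6,0],[31,10],[34,0]]
[[4,18],[6,6],[15,0],[31,10],[34,0]]
[[4,18],[6,15],[10,6],[15,0],[31,10],[34,0]]
[[4,18],[6,16],[10,6],[15,0],[31,10],[34,0]]
[[4,18],[6,16],[10,6],[15,9],[23,0],[31,10],[34,0]]
[[4,18],[6,16],[10,6],[15,9],[31,10],[34,0]]
[[4,18],[6,16],[10,6],[15,9],[31,10],[34,3],[37,0]]
[[4,18],[6,16],[10,6],[15,15],[23,9],[31,10],[34,3],[37,0]]
[[4,18],[6,16],[10,6],[15,15],[23,9],[31,10],[34,3],[37,0],[41,7],[45,0]]
[[4,18],[6,16],[10,6],[15,15],[23,9],[31,10],[34,3],[37,0],[41,20],[48,0]]
[[4,18],[6,16],[10,6],[15,15],[23,9],[31,10],[34,3],[37,0],[41,20],[48,11],[50,0]]
[[4,18],[6,16],[10,6],[15,15],[23,9],[31,10],[34,3],[37,0],[41,20],[48,11],[50,0]]
[[4,18],[6,16],[10,6],[15,15],[23,9],[31,10],[34,3],[37,0],[41,20],[48,11],[50,0]]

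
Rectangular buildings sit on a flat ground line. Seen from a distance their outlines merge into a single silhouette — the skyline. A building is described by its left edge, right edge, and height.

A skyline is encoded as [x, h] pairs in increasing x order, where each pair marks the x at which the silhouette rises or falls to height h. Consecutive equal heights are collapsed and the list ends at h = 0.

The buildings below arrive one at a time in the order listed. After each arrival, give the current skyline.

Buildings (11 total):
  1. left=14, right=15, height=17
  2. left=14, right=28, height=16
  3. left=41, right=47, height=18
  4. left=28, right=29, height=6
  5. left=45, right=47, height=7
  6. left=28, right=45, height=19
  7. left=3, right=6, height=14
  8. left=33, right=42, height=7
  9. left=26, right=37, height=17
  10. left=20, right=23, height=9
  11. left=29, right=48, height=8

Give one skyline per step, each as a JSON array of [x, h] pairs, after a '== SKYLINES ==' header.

== SKYLINES ==
[[14,17],[15,0]]
[[14,17],[15,16],[28,0]]
[[14,17],[15,16],[28,0],[41,18],[47,0]]
[[14,17],[15,16],[28,6],[29,0],[41,18],[47,0]]
[[14,17],[15,16],[28,6],[29,0],[41,18],[47,0]]
[[14,17],[15,16],[28,19],[45,18],[47,0]]
[[3,14],[6,0],[14,17],[15,16],[28,19],[45,18],[47,0]]
[[3,14],[6,0],[14,17],[15,16],[28,19],[45,18],[47,0]]
[[3,14],[6,0],[14,17],[15,16],[26,17],[28,19],[45,18],[47,0]]
[[3,14],[6,0],[14,17],[15,16],[26,17],[28,19],[45,18],[47,0]]
[[3,14],[6,0],[14,17],[15,16],[26,17],[28,19],[45,18],[47,8],[48,0]]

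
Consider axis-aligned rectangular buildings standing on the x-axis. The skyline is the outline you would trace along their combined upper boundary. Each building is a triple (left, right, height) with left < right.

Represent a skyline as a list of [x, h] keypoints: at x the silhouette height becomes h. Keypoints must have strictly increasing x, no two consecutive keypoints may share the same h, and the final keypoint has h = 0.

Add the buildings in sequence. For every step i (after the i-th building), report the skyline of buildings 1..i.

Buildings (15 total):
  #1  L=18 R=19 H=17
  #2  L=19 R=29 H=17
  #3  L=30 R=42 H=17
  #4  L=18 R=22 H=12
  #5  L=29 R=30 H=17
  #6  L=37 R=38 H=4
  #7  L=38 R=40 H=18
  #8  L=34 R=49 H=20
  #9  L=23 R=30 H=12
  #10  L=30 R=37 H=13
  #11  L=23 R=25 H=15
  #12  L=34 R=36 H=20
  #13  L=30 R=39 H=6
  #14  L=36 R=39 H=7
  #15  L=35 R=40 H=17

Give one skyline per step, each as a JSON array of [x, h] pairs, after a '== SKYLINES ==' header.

== SKYLINES ==
[[18,17],[19,0]]
[[18,17],[29,0]]
[[18,17],[29,0],[30,17],[42,0]]
[[18,17],[29,0],[30,17],[42,0]]
[[18,17],[42,0]]
[[18,17],[42,0]]
[[18,17],[38,18],[40,17],[42,0]]
[[18,17],[34,20],[49,0]]
[[18,17],[34,20],[49,0]]
[[18,17],[34,20],[49,0]]
[[18,17],[34,20],[49,0]]
[[18,17],[34,20],[49,0]]
[[18,17],[34,20],[49,0]]
[[18,17],[34,20],[49,0]]
[[18,17],[34,20],[49,0]]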